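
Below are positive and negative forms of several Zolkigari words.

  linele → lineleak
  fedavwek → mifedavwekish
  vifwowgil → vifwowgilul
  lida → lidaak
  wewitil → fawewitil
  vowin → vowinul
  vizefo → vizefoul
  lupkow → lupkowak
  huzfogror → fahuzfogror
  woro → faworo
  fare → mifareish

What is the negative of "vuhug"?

vuhugul

"vuhug" begins with v-. The stems beginning with v- (vifwowgil → vifwowgilul, vowin → vowinul, vizefo → vizefoul) add -ul.
So vuhug → vuhugul.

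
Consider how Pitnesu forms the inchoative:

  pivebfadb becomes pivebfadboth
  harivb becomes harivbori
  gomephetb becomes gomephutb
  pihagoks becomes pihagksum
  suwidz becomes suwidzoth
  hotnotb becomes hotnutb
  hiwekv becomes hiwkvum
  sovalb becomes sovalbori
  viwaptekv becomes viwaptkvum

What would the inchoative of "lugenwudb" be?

lugenwudboth

"lugenwudb" has second-to-last letter 'd'. The stems whose second-to-last letter is 'd' (pivebfadb → pivebfadboth, suwidz → suwidzoth) add -oth.
So lugenwudb → lugenwudboth.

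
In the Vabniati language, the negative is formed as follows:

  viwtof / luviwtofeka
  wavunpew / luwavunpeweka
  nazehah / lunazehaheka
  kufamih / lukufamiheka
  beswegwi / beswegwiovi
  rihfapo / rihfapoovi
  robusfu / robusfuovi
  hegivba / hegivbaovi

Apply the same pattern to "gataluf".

lugatalufeka

kufamih and beswegwi both have last vowel 'i' yet inflect differently (lukufamiheka, beswegwiovi), so the last vowel is not what conditions the rule; whether the stem ends in a vowel or a consonant is.
"gataluf" ends in a consonant. The stems ending in a consonant (viwtof → luviwtofeka, wavunpew → luwavunpeweka, nazehah → lunazehaheka) add lu- … -eka around the stem.
So gataluf → lugatalufeka.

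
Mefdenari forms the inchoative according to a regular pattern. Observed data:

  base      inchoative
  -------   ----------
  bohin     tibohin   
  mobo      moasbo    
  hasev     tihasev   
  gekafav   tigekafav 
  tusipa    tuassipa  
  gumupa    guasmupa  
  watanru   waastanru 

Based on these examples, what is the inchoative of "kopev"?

"kopev" ends in a consonant. The stems ending in a consonant (gekafav → tigekafav, hasev → tihasev, bohin → tibohin) add the prefix ti-.
The other pattern: stems ending in a vowel insert -as- after the first vowel.
So kopev → tikopev.

tikopev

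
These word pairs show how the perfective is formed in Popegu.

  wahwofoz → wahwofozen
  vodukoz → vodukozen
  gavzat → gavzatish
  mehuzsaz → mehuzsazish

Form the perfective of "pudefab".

wahwofoz and mehuzsaz both end in -z yet inflect differently (wahwofozen, mehuzsazish), so the final letter is not what conditions the rule; the last vowel is.
"pudefab" has last vowel 'a'. The stems whose last vowel is 'a' (gavzat → gavzatish, mehuzsaz → mehuzsazish) add -ish.
The other pattern: stems whose last vowel is 'o' add -en.
So pudefab → pudefabish.

pudefabish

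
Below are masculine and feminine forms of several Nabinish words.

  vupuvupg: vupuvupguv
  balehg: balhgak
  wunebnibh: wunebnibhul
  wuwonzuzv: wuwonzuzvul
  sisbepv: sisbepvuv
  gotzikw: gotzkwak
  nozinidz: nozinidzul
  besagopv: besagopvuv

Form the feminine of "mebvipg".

mebvipguv

vupuvupg and balehg both end in -g yet inflect differently (vupuvupguv, balhgak), so the final letter is not what conditions the rule; the second-to-last letter is.
"mebvipg" has second-to-last letter 'p'. The stems whose second-to-last letter is 'p' (vupuvupg → vupuvupguv, besagopv → besagopvuv, sisbepv → sisbepvuv) add -uv.
So mebvipg → mebvipguv.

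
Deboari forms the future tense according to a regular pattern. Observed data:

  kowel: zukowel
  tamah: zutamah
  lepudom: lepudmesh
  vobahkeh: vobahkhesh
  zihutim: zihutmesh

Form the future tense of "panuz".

zupanuz

tamah and vobahkeh both end in -h yet inflect differently (zutamah, vobahkhesh), so the final letter is not what conditions the rule; the number of vowels is.
"panuz" has 2 vowels. The stems with 2 vowels (tamah → zutamah, kowel → zukowel) add the prefix zu-.
So panuz → zupanuz.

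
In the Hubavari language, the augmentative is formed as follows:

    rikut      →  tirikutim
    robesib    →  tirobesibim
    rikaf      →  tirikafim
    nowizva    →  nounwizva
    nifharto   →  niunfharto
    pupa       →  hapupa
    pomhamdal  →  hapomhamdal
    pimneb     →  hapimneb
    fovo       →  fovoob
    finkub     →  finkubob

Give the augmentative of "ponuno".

nowizva and pupa both end in -a yet inflect differently (nounwizva, hapupa), so the final letter is not what conditions the rule; the first letter is.
"ponuno" begins with p-. The stems beginning with p- (pupa → hapupa, pomhamdal → hapomhamdal, pimneb → hapimneb) add the prefix ha-.
So ponuno → haponuno.

haponuno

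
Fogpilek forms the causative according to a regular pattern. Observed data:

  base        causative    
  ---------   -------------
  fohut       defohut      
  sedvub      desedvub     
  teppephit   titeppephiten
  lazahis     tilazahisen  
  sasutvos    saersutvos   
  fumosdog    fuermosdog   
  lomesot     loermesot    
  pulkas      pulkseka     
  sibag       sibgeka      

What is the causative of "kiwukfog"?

fohut and teppephit both end in -t yet inflect differently (defohut, titeppephiten), so the final letter is not what conditions the rule; the last vowel is.
"kiwukfog" has last vowel 'o'. The stems whose last vowel is 'o' (sasutvos → saersutvos, fumosdog → fuermosdog, lomesot → loermesot) insert -er- after the first vowel.
The other patterns: stems whose last vowel is 'u' add the prefix de-; stems whose last vowel is 'i' add ti- … -en around the stem; stems whose last vowel is 'a' delete the last vowel and add -eka.
So kiwukfog → kierwukfog.

kierwukfog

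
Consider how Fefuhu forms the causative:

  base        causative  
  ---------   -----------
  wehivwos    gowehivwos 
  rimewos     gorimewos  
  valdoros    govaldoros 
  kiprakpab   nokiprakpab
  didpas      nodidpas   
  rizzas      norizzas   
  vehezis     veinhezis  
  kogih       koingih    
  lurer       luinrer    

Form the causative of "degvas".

nodegvas

wehivwos and didpas both end in -s yet inflect differently (gowehivwos, nodidpas), so the final letter is not what conditions the rule; the last vowel is.
"degvas" has last vowel 'a'. The stems whose last vowel is 'a' (kiprakpab → nokiprakpab, didpas → nodidpas, rizzas → norizzas) add the prefix no-.
The other patterns: stems whose last vowel is 'o' add the prefix go-; stems whose last vowel is 'e' or 'i' insert -in- after the first vowel.
So degvas → nodegvas.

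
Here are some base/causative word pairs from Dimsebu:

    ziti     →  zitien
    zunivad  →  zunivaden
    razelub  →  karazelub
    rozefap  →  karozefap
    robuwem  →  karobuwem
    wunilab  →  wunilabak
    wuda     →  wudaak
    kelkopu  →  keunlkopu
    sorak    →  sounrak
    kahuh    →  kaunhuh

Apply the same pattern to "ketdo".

keuntdo

"ketdo" begins with k-. The stems beginning with k- (kelkopu → keunlkopu, kahuh → kaunhuh) insert -un- after the first vowel.
The other patterns: stems beginning with z- add -en; stems beginning with r- add the prefix ka-; stems beginning with w- add -ak.
So ketdo → keuntdo.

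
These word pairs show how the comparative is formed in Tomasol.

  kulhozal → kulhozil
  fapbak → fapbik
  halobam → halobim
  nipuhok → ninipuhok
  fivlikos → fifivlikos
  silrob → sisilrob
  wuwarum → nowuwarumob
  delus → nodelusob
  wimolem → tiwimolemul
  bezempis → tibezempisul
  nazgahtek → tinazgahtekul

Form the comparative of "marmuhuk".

nomarmuhukob

fapbak and nipuhok both end in -k yet inflect differently (fapbik, ninipuhok), so the final letter is not what conditions the rule; the last vowel is.
"marmuhuk" has last vowel 'u'. The stems whose last vowel is 'u' (wuwarum → nowuwarumob, delus → nodelusob) add no- … -ob around the stem.
So marmuhuk → nomarmuhukob.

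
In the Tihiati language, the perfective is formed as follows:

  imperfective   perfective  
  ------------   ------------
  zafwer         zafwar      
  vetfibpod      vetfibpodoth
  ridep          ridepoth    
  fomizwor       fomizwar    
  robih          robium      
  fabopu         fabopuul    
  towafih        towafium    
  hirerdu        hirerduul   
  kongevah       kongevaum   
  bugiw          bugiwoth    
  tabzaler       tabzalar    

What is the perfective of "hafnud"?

hafnudoth

robih and bugiw both have last vowel 'i' yet inflect differently (robium, bugiwoth), so the last vowel is not what conditions the rule; the final letter is.
"hafnud" ends in -d. The one such stem in the data (vetfibpod → vetfibpodoth) adds -oth, so the same rule applies.
The other patterns: stems ending in -u add -ul; stems ending in -r change the last vowel to 'a'; stems ending in -h drop the final letter and add -um.
So hafnud → hafnudoth.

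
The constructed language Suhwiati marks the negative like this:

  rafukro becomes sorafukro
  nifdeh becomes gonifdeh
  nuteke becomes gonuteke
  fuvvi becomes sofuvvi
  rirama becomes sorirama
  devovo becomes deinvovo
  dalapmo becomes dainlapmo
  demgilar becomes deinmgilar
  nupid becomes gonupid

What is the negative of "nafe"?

gonafe

"nafe" begins with n-. The stems beginning with n- (nifdeh → gonifdeh, nuteke → gonuteke, nupid → gonupid) add the prefix go-.
So nafe → gonafe.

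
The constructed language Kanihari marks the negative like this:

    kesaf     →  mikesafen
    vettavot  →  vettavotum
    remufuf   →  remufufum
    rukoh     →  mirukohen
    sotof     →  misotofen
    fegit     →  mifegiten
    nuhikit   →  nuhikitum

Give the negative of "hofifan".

kesaf and remufuf both end in -f yet inflect differently (mikesafen, remufufum), so the final letter is not what conditions the rule; the number of vowels is.
"hofifan" has 3 vowels. The stems with 3 vowels (remufuf → remufufum, vettavot → vettavotum, nuhikit → nuhikitum) add -um.
So hofifan → hofifanum.

hofifanum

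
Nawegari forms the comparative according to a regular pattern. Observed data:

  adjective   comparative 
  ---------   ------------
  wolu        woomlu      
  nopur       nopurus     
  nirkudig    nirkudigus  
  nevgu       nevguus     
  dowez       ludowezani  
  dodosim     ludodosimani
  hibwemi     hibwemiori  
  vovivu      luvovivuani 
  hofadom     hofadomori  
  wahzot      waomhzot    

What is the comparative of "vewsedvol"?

luvewsedvolani

"vewsedvol" begins with v-. The one such stem in the data (vovivu → luvovivuani) adds lu- … -ani around the stem, so the same rule applies.
So vewsedvol → luvewsedvolani.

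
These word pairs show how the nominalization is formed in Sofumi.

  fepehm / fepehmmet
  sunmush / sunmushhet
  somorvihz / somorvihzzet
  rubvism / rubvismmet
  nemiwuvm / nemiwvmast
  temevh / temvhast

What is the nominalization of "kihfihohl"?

kihfihohllet

nemiwuvm and rubvism both end in -m yet inflect differently (nemiwvmast, rubvismmet), so the final letter is not what conditions the rule; the second-to-last letter is.
"kihfihohl" has second-to-last letter 'h'. The stems whose second-to-last letter is 'h' (fepehm → fepehmmet, somorvihz → somorvihzzet) double the final consonant and add -et.
So kihfihohl → kihfihohllet.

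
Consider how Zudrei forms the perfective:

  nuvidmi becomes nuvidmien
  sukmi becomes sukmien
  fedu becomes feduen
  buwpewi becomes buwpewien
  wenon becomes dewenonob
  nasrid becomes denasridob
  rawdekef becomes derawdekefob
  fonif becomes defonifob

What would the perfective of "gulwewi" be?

gulwewien

nuvidmi and nasrid both have last vowel 'i' yet inflect differently (nuvidmien, denasridob), so the last vowel is not what conditions the rule; whether the stem ends in a vowel or a consonant is.
"gulwewi" ends in a vowel. The stems ending in a vowel (nuvidmi → nuvidmien, sukmi → sukmien, fedu → feduen) add -en.
So gulwewi → gulwewien.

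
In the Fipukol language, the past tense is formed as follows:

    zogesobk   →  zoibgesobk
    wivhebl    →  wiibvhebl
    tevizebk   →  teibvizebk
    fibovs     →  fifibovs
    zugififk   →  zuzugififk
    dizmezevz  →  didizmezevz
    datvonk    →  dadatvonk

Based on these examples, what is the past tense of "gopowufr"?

zogesobk and zugififk both end in -k yet inflect differently (zoibgesobk, zuzugififk), so the final letter is not what conditions the rule; the second-to-last letter is.
"gopowufr" has second-to-last letter 'f'. The one such stem in the data (zugififk → zuzugififk) repeats the first consonant+vowel as a prefix (as do fibovs, dizmezevz), so the same rule applies.
So gopowufr → gogopowufr.

gogopowufr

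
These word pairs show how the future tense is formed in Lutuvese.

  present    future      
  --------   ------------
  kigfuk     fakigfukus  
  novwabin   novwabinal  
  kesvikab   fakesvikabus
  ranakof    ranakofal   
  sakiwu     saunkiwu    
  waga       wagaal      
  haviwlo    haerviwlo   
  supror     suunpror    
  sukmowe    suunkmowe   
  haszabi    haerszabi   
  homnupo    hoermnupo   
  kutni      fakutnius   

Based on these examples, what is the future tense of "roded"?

haszabi and kutni both end in -i yet inflect differently (haerszabi, fakutnius), so the final letter is not what conditions the rule; the first letter is.
"roded" begins with r-. The one such stem in the data (ranakof → ranakofal) adds -al, so the same rule applies.
So roded → rodedal.

rodedal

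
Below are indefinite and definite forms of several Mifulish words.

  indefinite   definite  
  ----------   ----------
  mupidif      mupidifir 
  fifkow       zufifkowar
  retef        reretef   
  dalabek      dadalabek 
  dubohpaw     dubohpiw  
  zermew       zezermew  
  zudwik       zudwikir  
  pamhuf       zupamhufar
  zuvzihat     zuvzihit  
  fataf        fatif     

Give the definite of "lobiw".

lobiwir

mupidif and pamhuf both end in -f yet inflect differently (mupidifir, zupamhufar), so the final letter is not what conditions the rule; the last vowel is.
"lobiw" has last vowel 'i'. The stems whose last vowel is 'i' (mupidif → mupidifir, zudwik → zudwikir) add -ir.
So lobiw → lobiwir.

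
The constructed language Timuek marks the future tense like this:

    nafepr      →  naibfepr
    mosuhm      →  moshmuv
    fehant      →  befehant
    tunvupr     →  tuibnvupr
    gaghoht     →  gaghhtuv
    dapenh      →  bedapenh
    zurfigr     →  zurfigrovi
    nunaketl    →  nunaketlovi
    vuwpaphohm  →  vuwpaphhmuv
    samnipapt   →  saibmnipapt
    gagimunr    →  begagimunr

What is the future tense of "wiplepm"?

gaghoht and samnipapt both end in -t yet inflect differently (gaghhtuv, saibmnipapt), so the final letter is not what conditions the rule; the second-to-last letter is.
"wiplepm" has second-to-last letter 'p'. The stems whose second-to-last letter is 'p' (nafepr → naibfepr, tunvupr → tuibnvupr, samnipapt → saibmnipapt) insert -ib- after the first vowel.
The other patterns: stems whose second-to-last letter is 'h' delete the last vowel and add -uv; stems whose second-to-last letter is 'n' add the prefix be-; stems whose second-to-last letter is 'g' or 't' add -ovi.
So wiplepm → wiibplepm.

wiibplepm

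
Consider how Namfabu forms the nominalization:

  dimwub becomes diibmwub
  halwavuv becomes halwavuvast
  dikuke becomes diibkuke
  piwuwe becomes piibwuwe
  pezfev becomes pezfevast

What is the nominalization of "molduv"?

molduvast

pezfev and piwuwe both have last vowel 'e' yet inflect differently (pezfevast, piibwuwe), so the last vowel is not what conditions the rule; the final letter is.
"molduv" ends in -v. The stems ending in -v (pezfev → pezfevast, halwavuv → halwavuvast) add -ast.
So molduv → molduvast.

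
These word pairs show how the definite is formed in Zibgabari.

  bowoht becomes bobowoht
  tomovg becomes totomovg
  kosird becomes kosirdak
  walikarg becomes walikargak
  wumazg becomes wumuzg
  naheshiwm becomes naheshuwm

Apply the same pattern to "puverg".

tomovg and walikarg both end in -g yet inflect differently (totomovg, walikargak), so the final letter is not what conditions the rule; the second-to-last letter is.
"puverg" has second-to-last letter 'r'. The stems whose second-to-last letter is 'r' (kosird → kosirdak, walikarg → walikargak) add -ak.
So puverg → puvergak.

puvergak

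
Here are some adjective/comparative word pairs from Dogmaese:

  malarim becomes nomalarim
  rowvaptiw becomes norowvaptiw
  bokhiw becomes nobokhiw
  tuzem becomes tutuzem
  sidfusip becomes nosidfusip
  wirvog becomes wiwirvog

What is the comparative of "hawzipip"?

nohawzipip

malarim and tuzem both end in -m yet inflect differently (nomalarim, tutuzem), so the final letter is not what conditions the rule; the last vowel is.
"hawzipip" has last vowel 'i'. The stems whose last vowel is 'i' (malarim → nomalarim, bokhiw → nobokhiw, sidfusip → nosidfusip) add the prefix no-.
So hawzipip → nohawzipip.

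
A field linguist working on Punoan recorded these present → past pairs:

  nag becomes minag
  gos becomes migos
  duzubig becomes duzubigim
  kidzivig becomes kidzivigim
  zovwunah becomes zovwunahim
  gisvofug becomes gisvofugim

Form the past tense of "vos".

nag and duzubig both end in -g yet inflect differently (minag, duzubigim), so the final letter is not what conditions the rule; the number of vowels is.
"vos" has 1 vowel. The stems with 1 vowel (nag → minag, gos → migos) add the prefix mi-.
So vos → mivos.

mivos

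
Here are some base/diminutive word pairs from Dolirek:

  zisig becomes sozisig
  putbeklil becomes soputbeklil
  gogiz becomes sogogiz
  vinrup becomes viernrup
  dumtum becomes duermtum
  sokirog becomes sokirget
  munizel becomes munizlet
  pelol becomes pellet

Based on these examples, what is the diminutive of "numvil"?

sonumvil

"numvil" has last vowel 'i'. The stems whose last vowel is 'i' (zisig → sozisig, putbeklil → soputbeklil, gogiz → sogogiz) add the prefix so-.
So numvil → sonumvil.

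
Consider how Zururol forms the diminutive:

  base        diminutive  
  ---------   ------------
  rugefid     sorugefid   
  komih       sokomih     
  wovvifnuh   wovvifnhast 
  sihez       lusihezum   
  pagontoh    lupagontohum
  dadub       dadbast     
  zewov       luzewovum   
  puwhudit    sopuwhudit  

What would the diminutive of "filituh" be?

filithast

wovvifnuh and komih both end in -h yet inflect differently (wovvifnhast, sokomih), so the final letter is not what conditions the rule; the last vowel is.
"filituh" has last vowel 'u'. The stems whose last vowel is 'u' (dadub → dadbast, wovvifnuh → wovvifnhast) delete the last vowel and add -ast.
So filituh → filithast.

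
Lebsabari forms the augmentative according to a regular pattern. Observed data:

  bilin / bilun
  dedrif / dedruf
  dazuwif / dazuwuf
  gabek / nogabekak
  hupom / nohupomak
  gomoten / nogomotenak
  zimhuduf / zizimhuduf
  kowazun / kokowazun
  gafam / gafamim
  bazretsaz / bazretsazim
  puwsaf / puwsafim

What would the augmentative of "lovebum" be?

lolovebum

bilin and gomoten both end in -n yet inflect differently (bilun, nogomotenak), so the final letter is not what conditions the rule; the last vowel is.
"lovebum" has last vowel 'u'. The stems whose last vowel is 'u' (zimhuduf → zizimhuduf, kowazun → kokowazun) repeat the first consonant+vowel as a prefix.
The other patterns: stems whose last vowel is 'i' change the last vowel to 'u'; stems whose last vowel is 'e' or 'o' add no- … -ak around the stem; stems whose last vowel is 'a' add -im.
So lovebum → lolovebum.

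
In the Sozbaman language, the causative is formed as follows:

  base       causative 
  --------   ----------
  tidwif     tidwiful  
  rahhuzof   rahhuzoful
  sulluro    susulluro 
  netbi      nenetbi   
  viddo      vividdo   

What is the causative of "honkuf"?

honkuful

tidwif and netbi both have last vowel 'i' yet inflect differently (tidwiful, nenetbi), so the last vowel is not what conditions the rule; the final letter is.
"honkuf" ends in -f. The stems ending in -f (rahhuzof → rahhuzoful, tidwif → tidwiful) add -ul.
So honkuf → honkuful.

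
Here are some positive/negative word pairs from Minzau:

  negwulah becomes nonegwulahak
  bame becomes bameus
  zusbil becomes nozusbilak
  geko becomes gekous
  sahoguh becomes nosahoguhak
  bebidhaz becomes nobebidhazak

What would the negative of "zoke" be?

bame and bebidhaz both begin with b- yet inflect differently (bameus, nobebidhazak), so the first letter is not what conditions the rule; whether the stem ends in a vowel or a consonant is.
"zoke" ends in a vowel. The stems ending in a vowel (bame → bameus, geko → gekous) add -us.
The other pattern: stems ending in a consonant add no- … -ak around the stem.
So zoke → zokeus.

zokeus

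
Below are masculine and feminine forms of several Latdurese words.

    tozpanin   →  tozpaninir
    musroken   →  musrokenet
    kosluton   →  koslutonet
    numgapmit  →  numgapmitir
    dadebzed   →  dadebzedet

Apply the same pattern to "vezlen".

vezlenet

tozpanin and kosluton both end in -n yet inflect differently (tozpaninir, koslutonet), so the final letter is not what conditions the rule; the last vowel is.
"vezlen" has last vowel 'e'. The stems whose last vowel is 'e' (dadebzed → dadebzedet, musroken → musrokenet) add -et.
The other pattern: stems whose last vowel is 'i' add -ir.
So vezlen → vezlenet.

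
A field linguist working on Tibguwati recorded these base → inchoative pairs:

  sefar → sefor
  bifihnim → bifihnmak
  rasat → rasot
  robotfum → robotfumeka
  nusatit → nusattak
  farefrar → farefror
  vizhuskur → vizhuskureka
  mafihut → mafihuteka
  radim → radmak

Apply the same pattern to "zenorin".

"zenorin" has last vowel 'i'. The stems whose last vowel is 'i' (bifihnim → bifihnmak, radim → radmak, nusatit → nusattak) delete the last vowel and add -ak.
The other patterns: stems whose last vowel is 'a' change the last vowel to 'o'; stems whose last vowel is 'u' add -eka.
So zenorin → zenornak.

zenornak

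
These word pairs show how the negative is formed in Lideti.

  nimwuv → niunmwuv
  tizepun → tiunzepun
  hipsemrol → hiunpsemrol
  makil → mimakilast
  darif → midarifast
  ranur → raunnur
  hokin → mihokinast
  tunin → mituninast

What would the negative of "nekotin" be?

minekotinast

tunin and tizepun both end in -n yet inflect differently (mituninast, tiunzepun), so the final letter is not what conditions the rule; the last vowel is.
"nekotin" has last vowel 'i'. The stems whose last vowel is 'i' (tunin → mituninast, darif → midarifast, makil → mimakilast) add mi- … -ast around the stem.
So nekotin → minekotinast.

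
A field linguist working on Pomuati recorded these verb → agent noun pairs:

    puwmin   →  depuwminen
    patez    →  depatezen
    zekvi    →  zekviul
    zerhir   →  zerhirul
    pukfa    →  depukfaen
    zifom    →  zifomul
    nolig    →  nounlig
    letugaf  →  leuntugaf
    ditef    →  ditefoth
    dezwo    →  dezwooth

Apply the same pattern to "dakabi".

ditef and letugaf both end in -f yet inflect differently (ditefoth, leuntugaf), so the final letter is not what conditions the rule; the first letter is.
"dakabi" begins with d-. The stems beginning with d- (dezwo → dezwooth, ditef → ditefoth) add -oth.
The other patterns: stems beginning with p- add de- … -en around the stem; stems beginning with z- add -ul; stems beginning with l- or n- insert -un- after the first vowel.
So dakabi → dakabioth.

dakabioth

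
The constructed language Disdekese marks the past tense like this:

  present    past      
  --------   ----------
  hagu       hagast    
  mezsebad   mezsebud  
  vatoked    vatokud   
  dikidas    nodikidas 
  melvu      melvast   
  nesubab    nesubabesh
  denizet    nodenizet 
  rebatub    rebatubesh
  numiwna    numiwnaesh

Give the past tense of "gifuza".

"gifuza" ends in -a. The one such stem in the data (numiwna → numiwnaesh) adds -esh, so the same rule applies.
So gifuza → gifuzaesh.

gifuzaesh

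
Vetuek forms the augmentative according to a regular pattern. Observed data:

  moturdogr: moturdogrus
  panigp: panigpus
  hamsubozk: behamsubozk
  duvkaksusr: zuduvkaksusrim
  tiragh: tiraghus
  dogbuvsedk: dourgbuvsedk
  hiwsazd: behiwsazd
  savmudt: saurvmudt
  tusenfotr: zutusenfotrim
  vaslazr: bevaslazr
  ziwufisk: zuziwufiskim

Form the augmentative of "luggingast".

zuluggingastim

"luggingast" has second-to-last letter 's'. The stems whose second-to-last letter is 's' (ziwufisk → zuziwufiskim, duvkaksusr → zuduvkaksusrim) add zu- … -im around the stem.
So luggingast → zuluggingastim.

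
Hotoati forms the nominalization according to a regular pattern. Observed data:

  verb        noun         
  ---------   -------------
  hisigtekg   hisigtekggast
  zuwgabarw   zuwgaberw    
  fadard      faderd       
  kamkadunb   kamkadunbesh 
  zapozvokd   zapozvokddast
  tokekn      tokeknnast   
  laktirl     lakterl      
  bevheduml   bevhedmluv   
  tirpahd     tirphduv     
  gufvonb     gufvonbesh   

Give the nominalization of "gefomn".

gefmnuv

"gefomn" has second-to-last letter 'm'. The one such stem in the data (bevheduml → bevhedmluv) deletes the last vowel and adds -uv (as does tirpahd), so the same rule applies.
So gefomn → gefmnuv.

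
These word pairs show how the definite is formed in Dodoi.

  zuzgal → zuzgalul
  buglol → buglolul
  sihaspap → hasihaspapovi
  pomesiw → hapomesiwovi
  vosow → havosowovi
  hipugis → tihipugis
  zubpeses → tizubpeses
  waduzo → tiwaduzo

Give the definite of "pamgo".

tipamgo

zuzgal and sihaspap both have last vowel 'a' yet inflect differently (zuzgalul, hasihaspapovi), so the last vowel is not what conditions the rule; the final letter is.
"pamgo" ends in -o. The one such stem in the data (waduzo → tiwaduzo) adds the prefix ti-, so the same rule applies.
The other patterns: stems ending in -l add -ul; stems ending in -p or -w add ha- … -ovi around the stem.
So pamgo → tipamgo.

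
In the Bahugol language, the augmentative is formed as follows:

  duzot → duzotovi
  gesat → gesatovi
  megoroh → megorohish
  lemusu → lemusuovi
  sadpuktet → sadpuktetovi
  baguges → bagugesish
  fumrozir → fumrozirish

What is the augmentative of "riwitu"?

duzot and megoroh both have last vowel 'o' yet inflect differently (duzotovi, megorohish), so the last vowel is not what conditions the rule; the final letter is.
"riwitu" ends in -u. The one such stem in the data (lemusu → lemusuovi) adds -ovi, so the same rule applies.
The other pattern: stems ending in -h, -r or -s add -ish.
So riwitu → riwituovi.

riwituovi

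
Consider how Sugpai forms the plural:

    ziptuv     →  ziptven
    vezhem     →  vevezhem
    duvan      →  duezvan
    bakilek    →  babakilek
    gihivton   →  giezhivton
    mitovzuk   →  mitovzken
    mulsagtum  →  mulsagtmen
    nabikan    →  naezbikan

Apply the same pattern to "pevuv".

pevven

bakilek and mitovzuk both end in -k yet inflect differently (babakilek, mitovzken), so the final letter is not what conditions the rule; the last vowel is.
"pevuv" has last vowel 'u'. The stems whose last vowel is 'u' (ziptuv → ziptven, mitovzuk → mitovzken, mulsagtum → mulsagtmen) delete the last vowel and add -en.
The other patterns: stems whose last vowel is 'e' repeat the first consonant+vowel as a prefix; stems whose last vowel is 'a' or 'o' insert -ez- after the first vowel.
So pevuv → pevven.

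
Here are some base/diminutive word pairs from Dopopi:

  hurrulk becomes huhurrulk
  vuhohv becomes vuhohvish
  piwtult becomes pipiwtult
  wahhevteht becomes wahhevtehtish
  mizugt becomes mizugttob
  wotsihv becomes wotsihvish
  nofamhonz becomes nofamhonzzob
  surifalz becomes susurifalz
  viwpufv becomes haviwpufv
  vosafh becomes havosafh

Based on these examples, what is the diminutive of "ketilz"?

"ketilz" has second-to-last letter 'l'. The stems whose second-to-last letter is 'l' (hurrulk → huhurrulk, surifalz → susurifalz, piwtult → pipiwtult) repeat the first consonant+vowel as a prefix.
The other patterns: stems whose second-to-last letter is 'h' add -ish; stems whose second-to-last letter is 'f' add the prefix ha-; stems whose second-to-last letter is 'g' or 'n' double the final consonant and add -ob.
So ketilz → keketilz.

keketilz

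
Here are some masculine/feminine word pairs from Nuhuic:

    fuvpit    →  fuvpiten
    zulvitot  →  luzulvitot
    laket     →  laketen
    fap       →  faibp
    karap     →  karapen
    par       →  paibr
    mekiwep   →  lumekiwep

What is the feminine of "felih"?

fap and karap both end in -p yet inflect differently (faibp, karapen), so the final letter is not what conditions the rule; the number of vowels is.
"felih" has 2 vowels. The stems with 2 vowels (laket → laketen, fuvpit → fuvpiten, karap → karapen) add -en.
The other patterns: stems with 1 vowel insert -ib- after the first vowel; stems with 3 vowels add the prefix lu-.
So felih → felihen.

felihen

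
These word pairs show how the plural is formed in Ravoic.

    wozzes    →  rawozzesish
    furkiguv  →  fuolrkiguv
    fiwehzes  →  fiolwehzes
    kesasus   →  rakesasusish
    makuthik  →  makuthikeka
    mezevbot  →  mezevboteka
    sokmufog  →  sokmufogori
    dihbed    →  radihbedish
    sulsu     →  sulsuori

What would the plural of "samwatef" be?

samwatefori

fiwehzes and kesasus both end in -s yet inflect differently (fiolwehzes, rakesasusish), so the final letter is not what conditions the rule; the first letter is.
"samwatef" begins with s-. The stems beginning with s- (sulsu → sulsuori, sokmufog → sokmufogori) add -ori.
The other patterns: stems beginning with f- insert -ol- after the first vowel; stems beginning with m- add -eka; stems beginning with d-, k- or w- add ra- … -ish around the stem.
So samwatef → samwatefori.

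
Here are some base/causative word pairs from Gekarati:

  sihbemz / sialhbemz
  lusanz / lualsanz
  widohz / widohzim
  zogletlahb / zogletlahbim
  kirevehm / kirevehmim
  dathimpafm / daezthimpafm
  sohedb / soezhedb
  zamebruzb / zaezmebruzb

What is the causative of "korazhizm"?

"korazhizm" has second-to-last letter 'z'. The one such stem in the data (zamebruzb → zaezmebruzb) inserts -ez- after the first vowel (as do dathimpafm, sohedb), so the same rule applies.
The other patterns: stems whose second-to-last letter is 'm' or 'n' insert -al- after the first vowel; stems whose second-to-last letter is 'h' add -im.
So korazhizm → koezrazhizm.

koezrazhizm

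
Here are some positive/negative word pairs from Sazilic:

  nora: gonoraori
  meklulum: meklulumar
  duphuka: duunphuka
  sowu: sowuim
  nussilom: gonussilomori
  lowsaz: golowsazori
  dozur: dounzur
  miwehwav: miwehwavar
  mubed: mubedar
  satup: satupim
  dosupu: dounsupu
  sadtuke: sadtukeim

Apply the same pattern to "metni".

sowu and dosupu both end in -u yet inflect differently (sowuim, dounsupu), so the final letter is not what conditions the rule; the first letter is.
"metni" begins with m-. The stems beginning with m- (mubed → mubedar, miwehwav → miwehwavar, meklulum → meklulumar) add -ar.
The other patterns: stems beginning with s- add -im; stems beginning with d- insert -un- after the first vowel; stems beginning with l- or n- add go- … -ori around the stem.
So metni → metniar.

metniar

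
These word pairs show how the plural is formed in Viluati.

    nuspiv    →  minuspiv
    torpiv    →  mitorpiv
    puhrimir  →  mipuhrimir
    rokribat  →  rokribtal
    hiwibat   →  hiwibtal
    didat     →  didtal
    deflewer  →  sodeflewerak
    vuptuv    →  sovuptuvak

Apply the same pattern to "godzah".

puhrimir and deflewer both end in -r yet inflect differently (mipuhrimir, sodeflewerak), so the final letter is not what conditions the rule; the last vowel is.
"godzah" has last vowel 'a'. The stems whose last vowel is 'a' (rokribat → rokribtal, hiwibat → hiwibtal, didat → didtal) delete the last vowel and add -al.
So godzah → godzhal.

godzhal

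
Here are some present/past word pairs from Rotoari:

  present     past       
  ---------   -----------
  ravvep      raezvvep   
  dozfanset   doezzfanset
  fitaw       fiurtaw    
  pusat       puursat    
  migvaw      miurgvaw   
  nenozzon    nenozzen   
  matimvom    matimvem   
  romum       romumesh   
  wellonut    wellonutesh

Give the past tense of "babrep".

baezbrep

"babrep" has last vowel 'e'. The stems whose last vowel is 'e' (ravvep → raezvvep, dozfanset → doezzfanset) insert -ez- after the first vowel.
The other patterns: stems whose last vowel is 'a' insert -ur- after the first vowel; stems whose last vowel is 'o' change the last vowel to 'e'; stems whose last vowel is 'u' add -esh.
So babrep → baezbrep.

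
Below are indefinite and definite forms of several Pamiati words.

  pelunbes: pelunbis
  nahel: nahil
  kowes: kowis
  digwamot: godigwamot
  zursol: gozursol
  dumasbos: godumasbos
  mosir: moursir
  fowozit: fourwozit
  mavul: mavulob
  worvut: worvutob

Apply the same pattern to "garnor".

"garnor" has last vowel 'o'. The stems whose last vowel is 'o' (digwamot → godigwamot, zursol → gozursol, dumasbos → godumasbos) add the prefix go-.
So garnor → gogarnor.

gogarnor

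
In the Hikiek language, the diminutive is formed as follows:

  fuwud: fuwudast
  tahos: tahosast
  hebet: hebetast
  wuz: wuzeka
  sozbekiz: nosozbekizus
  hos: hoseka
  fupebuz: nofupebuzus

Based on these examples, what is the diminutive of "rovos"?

hos and tahos both end in -s yet inflect differently (hoseka, tahosast), so the final letter is not what conditions the rule; the number of vowels is.
"rovos" has 2 vowels. The stems with 2 vowels (hebet → hebetast, fuwud → fuwudast, tahos → tahosast) add -ast.
The other patterns: stems with 1 vowel add -eka; stems with 3 vowels add no- … -us around the stem.
So rovos → rovosast.

rovosast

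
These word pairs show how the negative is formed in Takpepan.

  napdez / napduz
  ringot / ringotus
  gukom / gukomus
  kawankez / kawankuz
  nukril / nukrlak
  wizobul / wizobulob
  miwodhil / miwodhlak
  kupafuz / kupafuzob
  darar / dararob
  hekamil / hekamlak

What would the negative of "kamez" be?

nukril and wizobul both end in -l yet inflect differently (nukrlak, wizobulob), so the final letter is not what conditions the rule; the last vowel is.
"kamez" has last vowel 'e'. The stems whose last vowel is 'e' (kawankez → kawankuz, napdez → napduz) change the last vowel to 'u'.
The other patterns: stems whose last vowel is 'i' delete the last vowel and add -ak; stems whose last vowel is 'a' or 'u' add -ob; stems whose last vowel is 'o' add -us.
So kamez → kamuz.

kamuz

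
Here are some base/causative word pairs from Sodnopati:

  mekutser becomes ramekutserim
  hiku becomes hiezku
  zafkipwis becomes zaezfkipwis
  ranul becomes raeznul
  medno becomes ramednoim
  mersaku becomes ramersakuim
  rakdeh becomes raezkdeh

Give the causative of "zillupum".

mersaku and hiku both end in -u yet inflect differently (ramersakuim, hiezku), so the final letter is not what conditions the rule; the first letter is.
"zillupum" begins with z-. The one such stem in the data (zafkipwis → zaezfkipwis) inserts -ez- after the first vowel (as do ranul, hiku), so the same rule applies.
So zillupum → ziezllupum.

ziezllupum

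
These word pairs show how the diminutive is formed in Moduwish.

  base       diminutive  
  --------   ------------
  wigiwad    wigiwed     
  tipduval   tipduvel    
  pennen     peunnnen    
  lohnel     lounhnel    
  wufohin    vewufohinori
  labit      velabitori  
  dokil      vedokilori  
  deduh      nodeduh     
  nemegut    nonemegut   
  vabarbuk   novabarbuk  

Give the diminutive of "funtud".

tipduval and lohnel both end in -l yet inflect differently (tipduvel, lounhnel), so the final letter is not what conditions the rule; the last vowel is.
"funtud" has last vowel 'u'. The stems whose last vowel is 'u' (deduh → nodeduh, nemegut → nonemegut, vabarbuk → novabarbuk) add the prefix no-.
The other patterns: stems whose last vowel is 'a' change the last vowel to 'e'; stems whose last vowel is 'e' insert -un- after the first vowel; stems whose last vowel is 'i' add ve- … -ori around the stem.
So funtud → nofuntud.

nofuntud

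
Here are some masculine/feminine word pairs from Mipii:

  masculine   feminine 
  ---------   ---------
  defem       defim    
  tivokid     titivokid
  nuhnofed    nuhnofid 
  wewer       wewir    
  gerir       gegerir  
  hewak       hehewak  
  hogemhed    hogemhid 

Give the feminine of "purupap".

wewer and gerir both end in -r yet inflect differently (wewir, gegerir), so the final letter is not what conditions the rule; the last vowel is.
"purupap" has last vowel 'a'. The one such stem in the data (hewak → hehewak) repeats the first consonant+vowel as a prefix (as do gerir, tivokid), so the same rule applies.
So purupap → pupurupap.

pupurupap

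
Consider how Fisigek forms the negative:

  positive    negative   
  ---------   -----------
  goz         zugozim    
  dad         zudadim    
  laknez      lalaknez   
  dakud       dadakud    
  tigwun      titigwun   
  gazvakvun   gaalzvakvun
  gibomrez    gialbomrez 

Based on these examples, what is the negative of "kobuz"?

kokobuz

goz and laknez both end in -z yet inflect differently (zugozim, lalaknez), so the final letter is not what conditions the rule; the number of vowels is.
"kobuz" has 2 vowels. The stems with 2 vowels (laknez → lalaknez, dakud → dadakud, tigwun → titigwun) repeat the first consonant+vowel as a prefix.
The other patterns: stems with 1 vowel add zu- … -im around the stem; stems with 3 vowels insert -al- after the first vowel.
So kobuz → kokobuz.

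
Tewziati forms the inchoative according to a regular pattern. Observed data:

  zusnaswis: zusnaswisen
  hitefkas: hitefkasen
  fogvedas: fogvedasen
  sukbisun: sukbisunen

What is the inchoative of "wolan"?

Every pair shown (zusnaswis → zusnaswisen, hitefkas → hitefkasen, fogvedas → fogvedasen, …) follows the same rule: add -en.
So wolan → wolanen.

wolanen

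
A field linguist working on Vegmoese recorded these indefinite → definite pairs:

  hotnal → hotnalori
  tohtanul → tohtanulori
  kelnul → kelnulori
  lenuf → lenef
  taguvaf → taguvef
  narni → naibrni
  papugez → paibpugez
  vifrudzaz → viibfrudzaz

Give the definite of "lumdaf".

lumdef

"lumdaf" ends in -f. The stems ending in -f (lenuf → lenef, taguvaf → taguvef) change the last vowel to 'e'.
So lumdaf → lumdef.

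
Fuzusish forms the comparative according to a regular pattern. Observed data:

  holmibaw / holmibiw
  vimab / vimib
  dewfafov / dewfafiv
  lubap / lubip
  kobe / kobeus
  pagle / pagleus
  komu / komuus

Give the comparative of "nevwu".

"nevwu" ends in a vowel. The stems ending in a vowel (kobe → kobeus, pagle → pagleus, komu → komuus) add -us.
The other pattern: stems ending in a consonant change the last vowel to 'i'.
So nevwu → nevwuus.

nevwuus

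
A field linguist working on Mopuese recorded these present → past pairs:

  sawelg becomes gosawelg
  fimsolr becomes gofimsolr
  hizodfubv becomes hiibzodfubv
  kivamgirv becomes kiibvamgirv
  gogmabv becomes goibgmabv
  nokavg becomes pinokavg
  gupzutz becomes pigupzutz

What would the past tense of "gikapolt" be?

"gikapolt" has second-to-last letter 'l'. The stems whose second-to-last letter is 'l' (sawelg → gosawelg, fimsolr → gofimsolr) add the prefix go-.
So gikapolt → gogikapolt.

gogikapolt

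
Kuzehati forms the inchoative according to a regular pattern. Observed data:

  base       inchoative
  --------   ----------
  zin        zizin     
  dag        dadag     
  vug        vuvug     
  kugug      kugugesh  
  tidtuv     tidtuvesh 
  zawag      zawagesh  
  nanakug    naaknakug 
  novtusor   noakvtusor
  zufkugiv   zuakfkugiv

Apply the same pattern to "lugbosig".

dag and kugug both end in -g yet inflect differently (dadag, kugugesh), so the final letter is not what conditions the rule; the number of vowels is.
"lugbosig" has 3 vowels. The stems with 3 vowels (nanakug → naaknakug, novtusor → noakvtusor, zufkugiv → zuakfkugiv) insert -ak- after the first vowel.
The other patterns: stems with 1 vowel repeat the first consonant+vowel as a prefix; stems with 2 vowels add -esh.
So lugbosig → luakgbosig.

luakgbosig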